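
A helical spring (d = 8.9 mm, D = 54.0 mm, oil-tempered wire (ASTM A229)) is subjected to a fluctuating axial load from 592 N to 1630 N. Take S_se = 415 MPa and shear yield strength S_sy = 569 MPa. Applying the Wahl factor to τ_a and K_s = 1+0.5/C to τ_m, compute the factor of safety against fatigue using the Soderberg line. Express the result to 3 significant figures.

1.39

C = D/d = 54.0/8.9 = 6.0674; K_W = (4C−1)/(4C−4)+0.615/C = 1.2494; K_s = 1+0.5/C = 1.0824
F_a = (F_max−F_min)/2 = 519 N; F_m = (F_max+F_min)/2 = 1111 N
τ_a = K_W·8F_aD/(πd³) = 1.2494 × 101.24 = 126.48 MPa
τ_m = K_s·8F_mD/(πd³) = 1.0824 × 216.71 = 234.57 MPa
Soderberg: 1/n_f = τ_a/S_se + τ_m/S_sy = 126.48/415 + 234.57/569 = 0.30477 + 0.41225 = 0.71702
n_f = 1/0.71702 = 1.395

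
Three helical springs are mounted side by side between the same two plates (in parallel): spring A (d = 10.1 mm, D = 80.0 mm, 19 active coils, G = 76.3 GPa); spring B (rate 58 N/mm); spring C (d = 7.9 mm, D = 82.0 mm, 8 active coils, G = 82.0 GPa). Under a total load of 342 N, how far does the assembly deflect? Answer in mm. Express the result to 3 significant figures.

k_A = Gd⁴/(8D³N_a) = (76.3×10³)(10.1⁴)/(8·80.0³·19) = 10.202 N/mm
k_C = Gd⁴/(8D³N_a) = (82.0×10³)(7.9⁴)/(8·82.0³·8) = 9.0511 N/mm
Parallel: k_eq = 10.202 + 58 + 9.0511 = 77.253 N/mm
δ = F/k_eq = 342/77.253 = 4.427 mm

4.43 mm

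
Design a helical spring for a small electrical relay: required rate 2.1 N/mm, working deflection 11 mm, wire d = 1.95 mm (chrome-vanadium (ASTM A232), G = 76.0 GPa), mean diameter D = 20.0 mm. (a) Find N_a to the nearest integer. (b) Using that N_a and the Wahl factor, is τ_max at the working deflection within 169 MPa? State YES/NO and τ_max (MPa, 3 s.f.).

(a) 8 coils; (b) NO, τ_max = 185 MPa

N_a = Gd⁴/(8D³k) = (76.0×10³)(1.95⁴)/(8·20.0³·2.1) = 8.176 → N_a = 8
Actual rate k = Gd⁴/(8D³·8) = 2.1463 N/mm
Working load F = kδ = 2.1463·11 = 23.609 N
C = 20.0/1.95 = 10.2564; K_W = (4C−1)/(4C−4)+0.615/C = 1.1410
τ_max = K_W·8FD/(πd³) = 1.1410·162.16 = 185.02 MPa
τ_max > 169 MPa → exceeds allowable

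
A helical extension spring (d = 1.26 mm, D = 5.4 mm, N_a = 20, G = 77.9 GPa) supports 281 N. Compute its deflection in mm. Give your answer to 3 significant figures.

k = Gd⁴/(8D³N_a) = (77.9×10³)(1.26⁴)/(8·5.4³·20) = 7.7932 N/mm
δ = F/k = 281 / 7.7932 = 36.057 mm

36.1 mm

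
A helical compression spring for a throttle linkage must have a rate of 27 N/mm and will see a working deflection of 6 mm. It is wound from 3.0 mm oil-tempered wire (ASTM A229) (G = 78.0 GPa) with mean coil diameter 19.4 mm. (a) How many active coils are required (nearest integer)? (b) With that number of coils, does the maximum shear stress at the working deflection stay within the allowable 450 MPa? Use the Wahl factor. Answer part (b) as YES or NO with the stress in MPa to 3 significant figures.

(a) 4 coils; (b) YES, τ_max = 366 MPa

N_a = Gd⁴/(8D³k) = (78.0×10³)(3.0⁴)/(8·19.4³·27) = 4.006 → N_a = 4
Actual rate k = Gd⁴/(8D³·4) = 27.041 N/mm
Working load F = kδ = 27.041·6 = 162.25 N
C = 19.4/3.0 = 6.4667; K_W = (4C−1)/(4C−4)+0.615/C = 1.2323
τ_max = K_W·8FD/(πd³) = 1.2323·296.86 = 365.82 MPa
τ_max ≤ 450 MPa → acceptable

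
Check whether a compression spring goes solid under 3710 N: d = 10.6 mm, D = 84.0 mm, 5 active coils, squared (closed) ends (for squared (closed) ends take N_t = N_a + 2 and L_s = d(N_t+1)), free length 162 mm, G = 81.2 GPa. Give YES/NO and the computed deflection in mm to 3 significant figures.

YES, δ = 85.8 mm

k = Gd⁴/(8D³N_a) = (81.2×10³)(10.6⁴)/(8·84.0³·5) = 43.24 N/mm
N_t = 7; L_s = 10.6·8 = 84.8 mm; δ_solid = L₀ − L_s = 162 − 84.8 = 77.2 mm
δ = F/k = 3710/43.24 = 85.801 mm
δ ≥ δ_solid → spring goes solid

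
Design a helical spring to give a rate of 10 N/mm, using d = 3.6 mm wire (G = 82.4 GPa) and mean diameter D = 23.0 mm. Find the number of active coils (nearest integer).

14

N_a = Gd⁴/(8D³k) = (82.4×10³ × 3.6⁴)/(8 × 23.0³ × 10)
    = 1.384e+07 / 973360 = 14.22 → 14 coils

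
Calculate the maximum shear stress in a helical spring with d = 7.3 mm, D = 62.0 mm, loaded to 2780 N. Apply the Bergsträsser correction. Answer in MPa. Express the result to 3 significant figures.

Spring index C = D/d = 62.0/7.3 = 8.4932
K_B = (4C+2)/(4C−3) = 35.973/30.973 = 1.1614
τ₀ = 8FD/(πd³) = 8·2780·62.0/(π·7.3³) = 1.37888e+06/1222.1 = 1128.3 MPa
τ_max = K·τ₀ = 1.1614 × 1128.3 = 1310.4 MPa

1310 MPa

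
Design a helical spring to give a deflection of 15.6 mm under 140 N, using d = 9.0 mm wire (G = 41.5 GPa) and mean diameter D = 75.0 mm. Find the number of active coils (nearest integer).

Required rate k = F/δ = 140/15.6 = 8.9744 N/mm
N_a = Gd⁴/(8D³k) = (41.5×10³ × 9.0⁴)/(8 × 75.0³ × 8.9744)
    = 2.72282e+08 / 3.02885e+07 = 8.99 → 9 coils

9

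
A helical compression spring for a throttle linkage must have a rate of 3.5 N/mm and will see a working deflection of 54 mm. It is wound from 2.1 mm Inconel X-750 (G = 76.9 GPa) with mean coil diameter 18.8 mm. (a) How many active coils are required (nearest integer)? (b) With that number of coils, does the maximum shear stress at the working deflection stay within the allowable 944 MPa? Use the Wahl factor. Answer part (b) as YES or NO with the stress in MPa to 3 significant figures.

N_a = Gd⁴/(8D³k) = (76.9×10³)(2.1⁴)/(8·18.8³·3.5) = 8.038 → N_a = 8
Actual rate k = Gd⁴/(8D³·8) = 3.5168 N/mm
Working load F = kδ = 3.5168·54 = 189.91 N
C = 18.8/2.1 = 8.9524; K_W = (4C−1)/(4C−4)+0.615/C = 1.1630
τ_max = K_W·8FD/(πd³) = 1.1630·981.71 = 1141.7 MPa
τ_max > 944 MPa → exceeds allowable

(a) 8 coils; (b) NO, τ_max = 1140 MPa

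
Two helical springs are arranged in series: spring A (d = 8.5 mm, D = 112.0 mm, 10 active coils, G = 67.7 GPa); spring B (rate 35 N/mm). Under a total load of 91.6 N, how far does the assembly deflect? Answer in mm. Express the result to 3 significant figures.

k_A = Gd⁴/(8D³N_a) = (67.7×10³)(8.5⁴)/(8·112.0³·10) = 3.1443 N/mm
Series: 1/k_eq = 1/3.1443 + 1/35 = 0.34661; k_eq = 2.8851 N/mm
δ = F/k_eq = 91.6/2.8851 = 31.749 mm

31.7 mm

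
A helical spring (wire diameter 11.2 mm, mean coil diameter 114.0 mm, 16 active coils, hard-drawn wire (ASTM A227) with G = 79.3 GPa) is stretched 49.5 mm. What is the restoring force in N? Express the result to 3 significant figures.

k = Gd⁴/(8D³N_a) = (79.3×10³)(11.2⁴)/(8·114.0³·16) = 6.5799 N/mm
F = k·δ = 6.5799 × 49.5 = 325.71 N

326 N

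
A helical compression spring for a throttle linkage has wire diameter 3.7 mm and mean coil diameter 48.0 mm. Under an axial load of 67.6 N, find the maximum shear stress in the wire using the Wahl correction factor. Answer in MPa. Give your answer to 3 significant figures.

Spring index C = D/d = 48.0/3.7 = 12.9730
K_W = (4C−1)/(4C−4) + 0.615/C = 50.892/47.892 + 0.0474 = 1.1100
τ₀ = 8FD/(πd³) = 8·67.6·48.0/(π·3.7³) = 25958.4/159.13 = 163.13 MPa
τ_max = K·τ₀ = 1.1100 × 163.13 = 181.08 MPa

181 MPa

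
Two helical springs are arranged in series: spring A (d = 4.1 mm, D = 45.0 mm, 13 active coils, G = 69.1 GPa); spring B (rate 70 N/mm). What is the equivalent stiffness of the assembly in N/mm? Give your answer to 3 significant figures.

k_A = Gd⁴/(8D³N_a) = (69.1×10³)(4.1⁴)/(8·45.0³·13) = 2.0604 N/mm
Series: 1/k_eq = 1/2.0604 + 1/70 = 0.49964; k_eq = 2.0014 N/mm

2.00 N/mm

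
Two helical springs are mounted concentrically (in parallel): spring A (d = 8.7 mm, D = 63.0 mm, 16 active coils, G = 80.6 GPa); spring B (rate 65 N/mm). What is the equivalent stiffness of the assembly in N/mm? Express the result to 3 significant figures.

k_A = Gd⁴/(8D³N_a) = (80.6×10³)(8.7⁴)/(8·63.0³·16) = 14.427 N/mm
Parallel: k_eq = 14.427 + 65 = 79.427 N/mm

79.4 N/mm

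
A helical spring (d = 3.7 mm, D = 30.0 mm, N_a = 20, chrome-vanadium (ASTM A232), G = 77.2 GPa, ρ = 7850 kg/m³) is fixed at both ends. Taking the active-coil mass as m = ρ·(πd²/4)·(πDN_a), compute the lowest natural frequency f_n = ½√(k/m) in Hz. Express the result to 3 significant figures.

k = Gd⁴/(8D³N_a) = (77.2×10³)(3.7⁴)/(8·30.0³·20) = 3.3492 N/mm = 3349.2 N/m
Wire length L = πDN_a = π·30.0·20 = 1885 mm
m = ρ·(πd²/4)·L = 7850 × 10.752×10⁻⁶ m² × 1.885 m = 0.1591 kg
f_n = ½√(k/m) = 0.5·√(3349.2/0.1591) = 0.5·√(21051) = 72.545 Hz

72.5 Hz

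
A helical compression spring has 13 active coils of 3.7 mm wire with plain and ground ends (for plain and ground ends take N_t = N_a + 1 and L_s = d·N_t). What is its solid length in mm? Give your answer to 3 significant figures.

plain and ground ends: N_t = N_a + 1 = 13 + 1 = 14
L_s = d·N_t = 3.7 × 14 = 51.8 mm

51.8 mm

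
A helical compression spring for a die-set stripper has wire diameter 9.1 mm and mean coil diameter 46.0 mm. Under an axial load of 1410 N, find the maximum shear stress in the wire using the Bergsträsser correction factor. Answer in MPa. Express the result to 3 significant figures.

Spring index C = D/d = 46.0/9.1 = 5.0549
K_B = (4C+2)/(4C−3) = 22.220/17.220 = 1.2904
τ₀ = 8FD/(πd³) = 8·1410·46.0/(π·9.1³) = 518880/2367.4 = 219.18 MPa
τ_max = K·τ₀ = 1.2904 × 219.18 = 282.82 MPa

283 MPa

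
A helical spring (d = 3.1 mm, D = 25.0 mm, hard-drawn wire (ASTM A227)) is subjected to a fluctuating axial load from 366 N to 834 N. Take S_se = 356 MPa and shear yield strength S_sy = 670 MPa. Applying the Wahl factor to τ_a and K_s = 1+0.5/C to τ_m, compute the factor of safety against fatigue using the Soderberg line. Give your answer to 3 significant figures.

0.271

C = D/d = 25.0/3.1 = 8.0645; K_W = (4C−1)/(4C−4)+0.615/C = 1.1824; K_s = 1+0.5/C = 1.0620
F_a = (F_max−F_min)/2 = 234 N; F_m = (F_max+F_min)/2 = 600 N
τ_a = K_W·8F_aD/(πd³) = 1.1824 × 500.05 = 591.27 MPa
τ_m = K_s·8F_mD/(πd³) = 1.0620 × 1282.2 = 1361.7 MPa
Soderberg: 1/n_f = τ_a/S_se + τ_m/S_sy = 591.27/356 + 1361.7/670 = 1.66086 + 2.03234 = 3.6932
n_f = 1/3.6932 = 0.2708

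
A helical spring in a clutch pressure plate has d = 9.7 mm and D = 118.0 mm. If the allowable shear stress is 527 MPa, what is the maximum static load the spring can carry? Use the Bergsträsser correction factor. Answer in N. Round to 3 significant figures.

C = D/d = 118.0/9.7 = 12.1649
K_B = (4C+2)/(4C−3) = 50.660/45.660 = 1.1095
τ_max = K·8FD/(πd³) → F_max = τ_allow·πd³/(8DK)
F_max = 527·π·9.7³/(8·118.0·1.1095) = 1.511e+06/1047.4 = 1442.7 N

1440 N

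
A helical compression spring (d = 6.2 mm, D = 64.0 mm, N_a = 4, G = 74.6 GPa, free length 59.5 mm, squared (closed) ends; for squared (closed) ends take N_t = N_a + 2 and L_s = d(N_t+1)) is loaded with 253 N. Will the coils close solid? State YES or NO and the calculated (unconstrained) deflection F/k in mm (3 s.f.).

YES, δ = 19.3 mm

k = Gd⁴/(8D³N_a) = (74.6×10³)(6.2⁴)/(8·64.0³·4) = 13.141 N/mm
N_t = 6; L_s = 6.2·7 = 43.4 mm; δ_solid = L₀ − L_s = 59.5 − 43.4 = 16.1 mm
δ = F/k = 253/13.141 = 19.253 mm
δ ≥ δ_solid → spring goes solid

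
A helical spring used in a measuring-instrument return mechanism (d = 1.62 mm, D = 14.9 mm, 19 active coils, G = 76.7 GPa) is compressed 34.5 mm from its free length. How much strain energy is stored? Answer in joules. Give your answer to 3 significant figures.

0.625 J

k = Gd⁴/(8D³N_a) = (76.7×10³)(1.62⁴)/(8·14.9³·19) = 1.0506 N/mm
U = ½kδ² = 0.5 × 1.0506 × 34.5² = 625.26 N·mm = 0.62526 J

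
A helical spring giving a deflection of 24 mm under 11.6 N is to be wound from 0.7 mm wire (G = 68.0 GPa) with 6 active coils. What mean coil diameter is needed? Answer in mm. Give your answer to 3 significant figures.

Required rate k = F/δ = 11.6/24 = 0.48333 N/mm
D = (Gd⁴/(8N_a·k))^(1/3) = (68.0×10³·0.7⁴/(8·6·0.48333))^(1/3)
  = (703.741)^(1/3) = 8.8948 mm

8.89 mm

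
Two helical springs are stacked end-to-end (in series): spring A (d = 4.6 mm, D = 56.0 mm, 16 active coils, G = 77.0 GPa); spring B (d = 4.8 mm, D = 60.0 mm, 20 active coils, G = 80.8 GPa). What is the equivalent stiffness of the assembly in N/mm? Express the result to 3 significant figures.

0.686 N/mm

k_A = Gd⁴/(8D³N_a) = (77.0×10³)(4.6⁴)/(8·56.0³·16) = 1.5337 N/mm
k_B = Gd⁴/(8D³N_a) = (80.8×10³)(4.8⁴)/(8·60.0³·20) = 1.2411 N/mm
Series: 1/k_eq = 1/1.5337 + 1/1.2411 = 1.4578; k_eq = 0.68599 N/mm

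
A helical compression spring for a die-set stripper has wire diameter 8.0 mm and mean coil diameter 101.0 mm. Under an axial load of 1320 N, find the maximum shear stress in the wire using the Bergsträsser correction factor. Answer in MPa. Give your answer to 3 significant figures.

Spring index C = D/d = 101.0/8.0 = 12.6250
K_B = (4C+2)/(4C−3) = 52.500/47.500 = 1.1053
τ₀ = 8FD/(πd³) = 8·1320·101.0/(π·8.0³) = 1.06656e+06/1608.5 = 663.08 MPa
τ_max = K·τ₀ = 1.1053 × 663.08 = 732.88 MPa

733 MPa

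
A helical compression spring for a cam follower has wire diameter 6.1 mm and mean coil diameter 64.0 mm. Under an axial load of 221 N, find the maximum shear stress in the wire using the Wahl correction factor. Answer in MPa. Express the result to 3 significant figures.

Spring index C = D/d = 64.0/6.1 = 10.4918
K_W = (4C−1)/(4C−4) + 0.615/C = 40.967/37.967 + 0.0586 = 1.1376
τ₀ = 8FD/(πd³) = 8·221·64.0/(π·6.1³) = 113152/713.08 = 158.68 MPa
τ_max = K·τ₀ = 1.1376 × 158.68 = 180.52 MPa

181 MPa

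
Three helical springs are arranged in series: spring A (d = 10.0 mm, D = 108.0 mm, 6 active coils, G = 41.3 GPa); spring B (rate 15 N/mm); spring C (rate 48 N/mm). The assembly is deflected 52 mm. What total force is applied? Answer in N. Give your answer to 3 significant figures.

k_A = Gd⁴/(8D³N_a) = (41.3×10³)(10.0⁴)/(8·108.0³·6) = 6.8303 N/mm
Series: 1/k_eq = 1/6.8303 + 1/15 + 1/48 = 0.23391; k_eq = 4.2752 N/mm
F = k_eq·δ = 4.2752·52 = 222.31 N

222 N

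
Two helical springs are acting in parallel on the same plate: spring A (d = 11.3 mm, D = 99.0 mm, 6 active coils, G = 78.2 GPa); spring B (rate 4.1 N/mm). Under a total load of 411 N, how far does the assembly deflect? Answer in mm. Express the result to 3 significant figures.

k_A = Gd⁴/(8D³N_a) = (78.2×10³)(11.3⁴)/(8·99.0³·6) = 27.376 N/mm
Parallel: k_eq = 27.376 + 4.1 = 31.476 N/mm
δ = F/k_eq = 411/31.476 = 13.057 mm

13.1 mm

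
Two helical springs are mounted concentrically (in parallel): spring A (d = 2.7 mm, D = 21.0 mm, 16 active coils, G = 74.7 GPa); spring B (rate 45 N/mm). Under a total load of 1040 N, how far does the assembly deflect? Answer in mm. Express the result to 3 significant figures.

k_A = Gd⁴/(8D³N_a) = (74.7×10³)(2.7⁴)/(8·21.0³·16) = 3.3489 N/mm
Parallel: k_eq = 3.3489 + 45 = 48.349 N/mm
δ = F/k_eq = 1040/48.349 = 21.51 mm

21.5 mm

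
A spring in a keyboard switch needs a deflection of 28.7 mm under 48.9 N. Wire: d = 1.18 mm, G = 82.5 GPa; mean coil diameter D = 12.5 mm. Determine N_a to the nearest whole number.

6

Required rate k = F/δ = 48.9/28.7 = 1.7038 N/mm
N_a = Gd⁴/(8D³k) = (82.5×10³ × 1.18⁴)/(8 × 12.5³ × 1.7038)
    = 159949 / 26622.4 = 6.008 → 6 coils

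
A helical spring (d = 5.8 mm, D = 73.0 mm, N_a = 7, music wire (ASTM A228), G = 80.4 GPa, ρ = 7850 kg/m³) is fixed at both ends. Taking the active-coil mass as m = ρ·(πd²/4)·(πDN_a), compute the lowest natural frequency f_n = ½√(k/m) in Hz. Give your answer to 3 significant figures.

k = Gd⁴/(8D³N_a) = (80.4×10³)(5.8⁴)/(8·73.0³·7) = 4.1765 N/mm = 4176.5 N/m
Wire length L = πDN_a = π·73.0·7 = 1605.4 mm
m = ρ·(πd²/4)·L = 7850 × 26.421×10⁻⁶ m² × 1.6054 m = 0.33296 kg
f_n = ½√(k/m) = 0.5·√(4176.5/0.33296) = 0.5·√(12544) = 55.999 Hz

56.0 Hz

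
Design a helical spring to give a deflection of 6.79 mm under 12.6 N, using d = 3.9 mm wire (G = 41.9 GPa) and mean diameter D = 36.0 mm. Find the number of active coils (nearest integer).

Required rate k = F/δ = 12.6/6.79 = 1.8557 N/mm
N_a = Gd⁴/(8D³k) = (41.9×10³ × 3.9⁴)/(8 × 36.0³ × 1.8557)
    = 9.69332e+06 / 692625 = 14 → 14 coils

14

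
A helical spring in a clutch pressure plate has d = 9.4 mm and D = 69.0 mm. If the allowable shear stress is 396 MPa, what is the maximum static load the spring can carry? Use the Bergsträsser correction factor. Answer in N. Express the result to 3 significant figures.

C = D/d = 69.0/9.4 = 7.3404
K_B = (4C+2)/(4C−3) = 31.362/26.362 = 1.1897
τ_max = K·8FD/(πd³) → F_max = τ_allow·πd³/(8DK)
F_max = 396·π·9.4³/(8·69.0·1.1897) = 1.0333e+06/656.7 = 1573.5 N

1570 N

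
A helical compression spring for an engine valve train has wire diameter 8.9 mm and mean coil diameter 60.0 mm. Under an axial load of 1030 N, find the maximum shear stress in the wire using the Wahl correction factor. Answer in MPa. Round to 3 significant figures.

Spring index C = D/d = 60.0/8.9 = 6.7416
K_W = (4C−1)/(4C−4) + 0.615/C = 25.966/22.966 + 0.0912 = 1.2219
τ₀ = 8FD/(πd³) = 8·1030·60.0/(π·8.9³) = 494400/2214.7 = 223.23 MPa
τ_max = K·τ₀ = 1.2219 × 223.23 = 272.76 MPa

273 MPa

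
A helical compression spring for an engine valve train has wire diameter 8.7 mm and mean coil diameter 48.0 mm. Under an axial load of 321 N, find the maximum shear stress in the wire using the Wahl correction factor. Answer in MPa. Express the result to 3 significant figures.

Spring index C = D/d = 48.0/8.7 = 5.5172
K_W = (4C−1)/(4C−4) + 0.615/C = 21.069/18.069 + 0.1115 = 1.2775
τ₀ = 8FD/(πd³) = 8·321·48.0/(π·8.7³) = 123264/2068.7 = 59.584 MPa
τ_max = K·τ₀ = 1.2775 × 59.584 = 76.118 MPa

76.1 MPa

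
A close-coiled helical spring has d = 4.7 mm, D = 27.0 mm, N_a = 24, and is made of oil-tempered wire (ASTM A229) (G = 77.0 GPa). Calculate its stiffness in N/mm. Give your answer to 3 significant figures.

k = Gd⁴/(8D³N_a) = (77.0×10³ × 4.7⁴) / (8 × 27.0³ × 24)
  = 3.75735e+07 / 3.77914e+06 = 9.9424 N/mm

9.94 N/mm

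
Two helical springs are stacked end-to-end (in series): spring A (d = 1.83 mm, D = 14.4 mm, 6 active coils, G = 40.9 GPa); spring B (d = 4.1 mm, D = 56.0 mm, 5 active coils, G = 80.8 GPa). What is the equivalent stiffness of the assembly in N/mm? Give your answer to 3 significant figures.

k_A = Gd⁴/(8D³N_a) = (40.9×10³)(1.83⁴)/(8·14.4³·6) = 3.2004 N/mm
k_B = Gd⁴/(8D³N_a) = (80.8×10³)(4.1⁴)/(8·56.0³·5) = 3.2503 N/mm
Series: 1/k_eq = 1/3.2004 + 1/3.2503 = 0.62013; k_eq = 1.6126 N/mm

1.61 N/mm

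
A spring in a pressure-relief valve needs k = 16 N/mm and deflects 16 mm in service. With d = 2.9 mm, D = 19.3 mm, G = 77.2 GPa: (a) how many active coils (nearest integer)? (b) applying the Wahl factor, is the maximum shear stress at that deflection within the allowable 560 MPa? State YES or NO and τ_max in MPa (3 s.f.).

(a) 6 coils; (b) NO, τ_max = 625 MPa

N_a = Gd⁴/(8D³k) = (77.2×10³)(2.9⁴)/(8·19.3³·16) = 5.934 → N_a = 6
Actual rate k = Gd⁴/(8D³·6) = 15.823 N/mm
Working load F = kδ = 15.823·16 = 253.17 N
C = 19.3/2.9 = 6.6552; K_W = (4C−1)/(4C−4)+0.615/C = 1.2250
τ_max = K_W·8FD/(πd³) = 1.2250·510.18 = 624.98 MPa
τ_max > 560 MPa → exceeds allowable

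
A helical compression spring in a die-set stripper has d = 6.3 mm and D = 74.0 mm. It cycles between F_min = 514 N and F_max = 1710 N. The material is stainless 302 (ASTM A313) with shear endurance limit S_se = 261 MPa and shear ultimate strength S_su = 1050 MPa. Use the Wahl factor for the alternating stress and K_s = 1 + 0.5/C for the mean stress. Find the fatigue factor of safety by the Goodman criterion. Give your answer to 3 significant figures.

C = D/d = 74.0/6.3 = 11.7460; K_W = (4C−1)/(4C−4)+0.615/C = 1.1222; K_s = 1+0.5/C = 1.0426
F_a = (F_max−F_min)/2 = 598 N; F_m = (F_max+F_min)/2 = 1112 N
τ_a = K_W·8F_aD/(πd³) = 1.1222 × 450.66 = 505.71 MPa
τ_m = K_s·8F_mD/(πd³) = 1.0426 × 838.02 = 873.69 MPa
Goodman: 1/n_f = τ_a/S_se + τ_m/S_su = 505.71/261 + 873.69/1050 = 1.93759 + 0.83209 = 2.7697
n_f = 1/2.7697 = 0.3611

0.361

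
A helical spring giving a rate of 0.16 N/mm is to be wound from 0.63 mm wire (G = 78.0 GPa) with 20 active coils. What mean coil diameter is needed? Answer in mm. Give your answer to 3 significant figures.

D = (Gd⁴/(8N_a·k))^(1/3) = (78.0×10³·0.63⁴/(8·20·0.16))^(1/3)
  = (479.973)^(1/3) = 7.8296 mm

7.83 mm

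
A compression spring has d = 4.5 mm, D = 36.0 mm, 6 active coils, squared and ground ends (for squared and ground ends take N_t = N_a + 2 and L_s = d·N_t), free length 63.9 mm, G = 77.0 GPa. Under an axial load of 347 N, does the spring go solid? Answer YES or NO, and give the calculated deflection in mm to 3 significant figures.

NO, δ = 24.6 mm

k = Gd⁴/(8D³N_a) = (77.0×10³)(4.5⁴)/(8·36.0³·6) = 14.099 N/mm
N_t = 8; L_s = 4.5·8 = 36 mm; δ_solid = L₀ − L_s = 63.9 − 36 = 27.9 mm
δ = F/k = 347/14.099 = 24.611 mm
δ < δ_solid → spring does not go solid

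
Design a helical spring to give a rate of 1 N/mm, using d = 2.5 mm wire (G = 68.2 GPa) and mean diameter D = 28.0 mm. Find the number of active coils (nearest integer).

N_a = Gd⁴/(8D³k) = (68.2×10³ × 2.5⁴)/(8 × 28.0³ × 1)
    = 2.66406e+06 / 175616 = 15.17 → 15 coils

15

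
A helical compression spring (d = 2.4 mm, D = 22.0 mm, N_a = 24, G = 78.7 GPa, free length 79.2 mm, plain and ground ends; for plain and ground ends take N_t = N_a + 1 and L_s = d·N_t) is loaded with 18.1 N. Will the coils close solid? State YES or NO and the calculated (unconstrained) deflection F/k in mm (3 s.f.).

k = Gd⁴/(8D³N_a) = (78.7×10³)(2.4⁴)/(8·22.0³·24) = 1.2772 N/mm
N_t = 25; L_s = 2.4·25 = 60 mm; δ_solid = L₀ − L_s = 79.2 − 60 = 19.2 mm
δ = F/k = 18.1/1.2772 = 14.172 mm
δ < δ_solid → spring does not go solid

NO, δ = 14.2 mm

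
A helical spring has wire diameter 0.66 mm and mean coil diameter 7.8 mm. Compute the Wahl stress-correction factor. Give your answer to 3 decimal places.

1.121

C = D/d = 7.8/0.66 = 11.8182
K_W = (4C−1)/(4C−4) + 0.615/C = 46.273/43.273 + 0.0520 = 1.1214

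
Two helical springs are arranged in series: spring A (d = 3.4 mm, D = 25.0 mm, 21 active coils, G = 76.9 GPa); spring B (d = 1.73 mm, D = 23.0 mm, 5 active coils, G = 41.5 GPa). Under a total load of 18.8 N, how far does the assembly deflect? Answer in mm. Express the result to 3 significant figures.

29.4 mm

k_A = Gd⁴/(8D³N_a) = (76.9×10³)(3.4⁴)/(8·25.0³·21) = 3.9148 N/mm
k_B = Gd⁴/(8D³N_a) = (41.5×10³)(1.73⁴)/(8·23.0³·5) = 0.76382 N/mm
Series: 1/k_eq = 1/3.9148 + 1/0.76382 = 1.5647; k_eq = 0.63912 N/mm
δ = F/k_eq = 18.8/0.63912 = 29.415 mm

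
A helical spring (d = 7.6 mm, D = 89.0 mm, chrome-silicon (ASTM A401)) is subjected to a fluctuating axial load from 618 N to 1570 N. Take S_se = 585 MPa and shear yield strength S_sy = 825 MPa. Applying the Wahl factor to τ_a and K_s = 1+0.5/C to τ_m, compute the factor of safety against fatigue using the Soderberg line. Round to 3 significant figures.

C = D/d = 89.0/7.6 = 11.7105; K_W = (4C−1)/(4C−4)+0.615/C = 1.1225; K_s = 1+0.5/C = 1.0427
F_a = (F_max−F_min)/2 = 476 N; F_m = (F_max+F_min)/2 = 1094 N
τ_a = K_W·8F_aD/(πd³) = 1.1225 × 245.75 = 275.87 MPa
τ_m = K_s·8F_mD/(πd³) = 1.0427 × 564.82 = 588.93 MPa
Soderberg: 1/n_f = τ_a/S_se + τ_m/S_sy = 275.87/585 + 588.93/825 = 0.47157 + 0.71386 = 1.1854
n_f = 1/1.1854 = 0.8436

0.844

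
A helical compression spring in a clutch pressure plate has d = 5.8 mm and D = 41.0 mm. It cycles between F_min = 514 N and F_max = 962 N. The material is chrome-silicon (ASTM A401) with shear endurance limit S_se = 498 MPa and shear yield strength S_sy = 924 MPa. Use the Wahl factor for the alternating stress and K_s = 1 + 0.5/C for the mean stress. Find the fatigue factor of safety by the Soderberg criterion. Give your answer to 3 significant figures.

C = D/d = 41.0/5.8 = 7.0690; K_W = (4C−1)/(4C−4)+0.615/C = 1.2106; K_s = 1+0.5/C = 1.0707
F_a = (F_max−F_min)/2 = 224 N; F_m = (F_max+F_min)/2 = 738 N
τ_a = K_W·8F_aD/(πd³) = 1.2106 × 119.86 = 145.1 MPa
τ_m = K_s·8F_mD/(πd³) = 1.0707 × 394.91 = 422.84 MPa
Soderberg: 1/n_f = τ_a/S_se + τ_m/S_sy = 145.1/498 + 422.84/924 = 0.29137 + 0.45762 = 0.74899
n_f = 1/0.74899 = 1.335

1.34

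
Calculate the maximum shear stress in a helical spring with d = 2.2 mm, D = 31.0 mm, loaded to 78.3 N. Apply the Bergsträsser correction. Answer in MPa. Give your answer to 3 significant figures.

Spring index C = D/d = 31.0/2.2 = 14.0909
K_B = (4C+2)/(4C−3) = 58.364/53.364 = 1.0937
τ₀ = 8FD/(πd³) = 8·78.3·31.0/(π·2.2³) = 19418.4/33.452 = 580.49 MPa
τ_max = K·τ₀ = 1.0937 × 580.49 = 634.88 MPa

635 MPa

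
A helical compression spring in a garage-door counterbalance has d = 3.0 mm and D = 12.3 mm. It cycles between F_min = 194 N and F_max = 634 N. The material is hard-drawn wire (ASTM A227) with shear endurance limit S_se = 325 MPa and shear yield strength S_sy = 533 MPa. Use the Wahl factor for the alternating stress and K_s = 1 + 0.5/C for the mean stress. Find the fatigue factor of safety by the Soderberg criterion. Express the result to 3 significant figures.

C = D/d = 12.3/3.0 = 4.1000; K_W = (4C−1)/(4C−4)+0.615/C = 1.3919; K_s = 1+0.5/C = 1.1220
F_a = (F_max−F_min)/2 = 220 N; F_m = (F_max+F_min)/2 = 414 N
τ_a = K_W·8F_aD/(πd³) = 1.3919 × 255.21 = 355.24 MPa
τ_m = K_s·8F_mD/(πd³) = 1.1220 × 480.27 = 538.83 MPa
Soderberg: 1/n_f = τ_a/S_se + τ_m/S_sy = 355.24/325 + 538.83/533 = 1.09305 + 1.01095 = 2.104
n_f = 1/2.104 = 0.4753

0.475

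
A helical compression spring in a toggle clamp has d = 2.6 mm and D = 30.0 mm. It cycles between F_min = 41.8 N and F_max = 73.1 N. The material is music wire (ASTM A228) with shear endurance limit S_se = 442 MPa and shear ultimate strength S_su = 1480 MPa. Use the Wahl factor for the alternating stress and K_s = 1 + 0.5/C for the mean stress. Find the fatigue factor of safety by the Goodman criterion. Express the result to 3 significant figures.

2.86

C = D/d = 30.0/2.6 = 11.5385; K_W = (4C−1)/(4C−4)+0.615/C = 1.1245; K_s = 1+0.5/C = 1.0433
F_a = (F_max−F_min)/2 = 15.65 N; F_m = (F_max+F_min)/2 = 57.45 N
τ_a = K_W·8F_aD/(πd³) = 1.1245 × 68.023 = 76.49 MPa
τ_m = K_s·8F_mD/(πd³) = 1.0433 × 249.71 = 260.53 MPa
Goodman: 1/n_f = τ_a/S_se + τ_m/S_su = 76.49/442 + 260.53/1480 = 0.17305 + 0.17603 = 0.34909
n_f = 1/0.34909 = 2.865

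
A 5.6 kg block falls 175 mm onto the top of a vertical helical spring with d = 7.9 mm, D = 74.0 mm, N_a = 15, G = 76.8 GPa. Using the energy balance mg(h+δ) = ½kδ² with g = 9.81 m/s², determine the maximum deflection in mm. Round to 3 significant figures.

k = Gd⁴/(8D³N_a) = (76.8×10³)(7.9⁴)/(8·74.0³·15) = 6.1517 N/mm
W = mg = 5.6 × 9.81 = 54.936 N
½kδ² − Wδ − Wh = 0 → δ = (W + √(W² + 2kWh))/k
δ = (54.936 + √(3018 + 118282))/6.1517 = (54.936 + 348.28)/6.1517 = 65.546 mm

65.5 mm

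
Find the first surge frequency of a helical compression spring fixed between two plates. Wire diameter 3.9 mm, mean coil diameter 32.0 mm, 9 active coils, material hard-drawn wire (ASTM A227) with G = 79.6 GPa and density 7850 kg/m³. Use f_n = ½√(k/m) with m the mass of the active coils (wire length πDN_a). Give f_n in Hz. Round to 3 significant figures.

k = Gd⁴/(8D³N_a) = (79.6×10³)(3.9⁴)/(8·32.0³·9) = 7.8053 N/mm = 7805.3 N/m
Wire length L = πDN_a = π·32.0·9 = 904.78 mm
m = ρ·(πd²/4)·L = 7850 × 11.946×10⁻⁶ m² × 0.90478 m = 0.084846 kg
f_n = ½√(k/m) = 0.5·√(7805.3/0.084846) = 0.5·√(91994) = 151.65 Hz

152 Hz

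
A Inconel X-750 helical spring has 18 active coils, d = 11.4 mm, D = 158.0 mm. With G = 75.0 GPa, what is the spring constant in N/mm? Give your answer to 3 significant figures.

2.23 N/mm

k = Gd⁴/(8D³N_a) = (75.0×10³ × 11.4⁴) / (8 × 158.0³ × 18)
  = 1.26672e+09 / 5.67981e+08 = 2.2302 N/mm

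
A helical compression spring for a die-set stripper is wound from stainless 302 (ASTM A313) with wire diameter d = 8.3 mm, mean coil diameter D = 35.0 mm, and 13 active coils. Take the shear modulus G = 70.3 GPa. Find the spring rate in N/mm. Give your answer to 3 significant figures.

k = Gd⁴/(8D³N_a) = (70.3×10³ × 8.3⁴) / (8 × 35.0³ × 13)
  = 3.33632e+08 / 4.459e+06 = 74.822 N/mm

74.8 N/mm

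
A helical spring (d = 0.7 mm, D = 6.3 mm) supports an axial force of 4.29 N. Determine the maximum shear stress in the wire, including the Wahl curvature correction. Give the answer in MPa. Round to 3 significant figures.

Spring index C = D/d = 6.3/0.7 = 9.0000
K_W = (4C−1)/(4C−4) + 0.615/C = 35.000/32.000 + 0.0683 = 1.1621
τ₀ = 8FD/(πd³) = 8·4.29·6.3/(π·0.7³) = 216.216/1.0776 = 200.65 MPa
τ_max = K·τ₀ = 1.1621 × 200.65 = 233.17 MPa

233 MPa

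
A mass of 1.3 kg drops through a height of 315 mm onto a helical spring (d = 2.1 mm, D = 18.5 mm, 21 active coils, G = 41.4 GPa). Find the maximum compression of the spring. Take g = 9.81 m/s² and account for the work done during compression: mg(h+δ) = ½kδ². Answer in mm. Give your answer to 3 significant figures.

k = Gd⁴/(8D³N_a) = (41.4×10³)(2.1⁴)/(8·18.5³·21) = 0.75693 N/mm
W = mg = 1.3 × 9.81 = 12.753 N
½kδ² − Wδ − Wh = 0 → δ = (W + √(W² + 2kWh))/k
δ = (12.753 + √(162.64 + 6081.43))/0.75693 = (12.753 + 79.019)/0.75693 = 121.24 mm

121 mm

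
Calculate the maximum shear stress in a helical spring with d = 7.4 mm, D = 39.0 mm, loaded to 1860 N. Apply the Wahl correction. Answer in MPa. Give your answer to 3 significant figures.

Spring index C = D/d = 39.0/7.4 = 5.2703
K_W = (4C−1)/(4C−4) + 0.615/C = 20.081/17.081 + 0.1167 = 1.2923
τ₀ = 8FD/(πd³) = 8·1860·39.0/(π·7.4³) = 580320/1273 = 455.85 MPa
τ_max = K·τ₀ = 1.2923 × 455.85 = 589.11 MPa

589 MPa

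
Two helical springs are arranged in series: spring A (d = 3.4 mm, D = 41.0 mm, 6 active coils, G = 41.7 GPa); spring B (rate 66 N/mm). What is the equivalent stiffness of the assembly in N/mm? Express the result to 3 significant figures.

k_A = Gd⁴/(8D³N_a) = (41.7×10³)(3.4⁴)/(8·41.0³·6) = 1.6845 N/mm
Series: 1/k_eq = 1/1.6845 + 1/66 = 0.60882; k_eq = 1.6425 N/mm

1.64 N/mm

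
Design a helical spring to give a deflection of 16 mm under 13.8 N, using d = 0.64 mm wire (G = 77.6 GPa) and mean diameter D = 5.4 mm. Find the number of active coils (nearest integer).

Required rate k = F/δ = 13.8/16 = 0.8625 N/mm
N_a = Gd⁴/(8D³k) = (77.6×10³ × 0.64⁴)/(8 × 5.4³ × 0.8625)
    = 13019.1 / 1086.5 = 11.98 → 12 coils

12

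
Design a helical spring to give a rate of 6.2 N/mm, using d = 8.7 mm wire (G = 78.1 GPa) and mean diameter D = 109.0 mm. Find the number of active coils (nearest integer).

N_a = Gd⁴/(8D³k) = (78.1×10³ × 8.7⁴)/(8 × 109.0³ × 6.2)
    = 4.47433e+08 / 6.42334e+07 = 6.966 → 7 coils

7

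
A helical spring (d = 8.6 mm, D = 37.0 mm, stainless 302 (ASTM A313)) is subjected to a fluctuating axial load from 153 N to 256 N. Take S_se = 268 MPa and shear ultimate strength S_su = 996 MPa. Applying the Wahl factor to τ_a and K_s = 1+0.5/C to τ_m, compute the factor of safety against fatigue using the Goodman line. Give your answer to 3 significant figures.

13.7

C = D/d = 37.0/8.6 = 4.3023; K_W = (4C−1)/(4C−4)+0.615/C = 1.3701; K_s = 1+0.5/C = 1.1162
F_a = (F_max−F_min)/2 = 51.5 N; F_m = (F_max+F_min)/2 = 204.5 N
τ_a = K_W·8F_aD/(πd³) = 1.3701 × 7.6288 = 10.452 MPa
τ_m = K_s·8F_mD/(πd³) = 1.1162 × 30.293 = 33.813 MPa
Goodman: 1/n_f = τ_a/S_se + τ_m/S_su = 10.452/268 + 33.813/996 = 0.03900 + 0.03395 = 0.072949
n_f = 1/0.072949 = 13.71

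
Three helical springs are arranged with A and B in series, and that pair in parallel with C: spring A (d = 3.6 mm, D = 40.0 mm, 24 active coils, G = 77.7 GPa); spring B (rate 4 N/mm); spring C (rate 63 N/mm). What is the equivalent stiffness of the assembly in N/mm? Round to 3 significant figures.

k_A = Gd⁴/(8D³N_a) = (77.7×10³)(3.6⁴)/(8·40.0³·24) = 1.0621 N/mm
Springs A,B series: k_AB = 1/(1/1.0621+1/4) = 0.83923 N/mm; parallel with C: k_eq = 0.83923+63 = 63.839 N/mm

63.8 N/mm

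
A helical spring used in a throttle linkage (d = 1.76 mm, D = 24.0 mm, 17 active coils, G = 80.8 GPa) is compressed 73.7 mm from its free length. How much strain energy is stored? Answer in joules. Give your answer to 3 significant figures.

1.12 J

k = Gd⁴/(8D³N_a) = (80.8×10³)(1.76⁴)/(8·24.0³·17) = 0.41237 N/mm
U = ½kδ² = 0.5 × 0.41237 × 73.7² = 1119.9 N·mm = 1.1199 J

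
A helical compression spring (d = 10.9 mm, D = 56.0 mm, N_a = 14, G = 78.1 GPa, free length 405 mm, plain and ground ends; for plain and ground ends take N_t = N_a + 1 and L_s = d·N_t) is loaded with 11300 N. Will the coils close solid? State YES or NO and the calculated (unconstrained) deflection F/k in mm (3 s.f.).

k = Gd⁴/(8D³N_a) = (78.1×10³)(10.9⁴)/(8·56.0³·14) = 56.05 N/mm
N_t = 15; L_s = 10.9·15 = 163.5 mm; δ_solid = L₀ − L_s = 405 − 163.5 = 241.5 mm
δ = F/k = 11300/56.05 = 201.61 mm
δ < δ_solid → spring does not go solid

NO, δ = 202 mm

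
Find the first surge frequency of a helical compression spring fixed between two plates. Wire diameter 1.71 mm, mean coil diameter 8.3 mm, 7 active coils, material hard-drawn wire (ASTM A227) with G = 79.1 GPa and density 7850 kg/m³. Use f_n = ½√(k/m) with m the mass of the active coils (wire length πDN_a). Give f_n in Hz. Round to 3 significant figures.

k = Gd⁴/(8D³N_a) = (79.1×10³)(1.71⁴)/(8·8.3³·7) = 21.122 N/mm = 21122 N/m
Wire length L = πDN_a = π·8.3·7 = 182.53 mm
m = ρ·(πd²/4)·L = 7850 × 2.2966×10⁻⁶ m² × 0.18253 m = 0.0032906 kg
f_n = ½√(k/m) = 0.5·√(21122/0.0032906) = 0.5·√(6.4189e+06) = 1266.8 Hz

1270 Hz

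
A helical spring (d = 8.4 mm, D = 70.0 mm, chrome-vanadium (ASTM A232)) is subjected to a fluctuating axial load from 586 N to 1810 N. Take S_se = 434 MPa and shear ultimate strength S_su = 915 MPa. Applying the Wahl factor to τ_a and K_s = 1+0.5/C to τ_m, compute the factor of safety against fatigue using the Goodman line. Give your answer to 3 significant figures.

1.09

C = D/d = 70.0/8.4 = 8.3333; K_W = (4C−1)/(4C−4)+0.615/C = 1.1761; K_s = 1+0.5/C = 1.0600
F_a = (F_max−F_min)/2 = 612 N; F_m = (F_max+F_min)/2 = 1198 N
τ_a = K_W·8F_aD/(πd³) = 1.1761 × 184.06 = 216.46 MPa
τ_m = K_s·8F_mD/(πd³) = 1.0600 × 360.29 = 381.91 MPa
Goodman: 1/n_f = τ_a/S_se + τ_m/S_su = 216.46/434 + 381.91/915 = 0.49877 + 0.41739 = 0.91616
n_f = 1/0.91616 = 1.092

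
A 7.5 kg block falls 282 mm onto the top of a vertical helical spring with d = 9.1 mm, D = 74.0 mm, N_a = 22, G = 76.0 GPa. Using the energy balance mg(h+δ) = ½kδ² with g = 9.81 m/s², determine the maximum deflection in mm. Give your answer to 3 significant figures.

k = Gd⁴/(8D³N_a) = (76.0×10³)(9.1⁴)/(8·74.0³·22) = 7.3075 N/mm
W = mg = 7.5 × 9.81 = 73.575 N
½kδ² − Wδ − Wh = 0 → δ = (W + √(W² + 2kWh))/k
δ = (73.575 + √(5413.3 + 303236))/7.3075 = (73.575 + 555.56)/7.3075 = 86.094 mm

86.1 mm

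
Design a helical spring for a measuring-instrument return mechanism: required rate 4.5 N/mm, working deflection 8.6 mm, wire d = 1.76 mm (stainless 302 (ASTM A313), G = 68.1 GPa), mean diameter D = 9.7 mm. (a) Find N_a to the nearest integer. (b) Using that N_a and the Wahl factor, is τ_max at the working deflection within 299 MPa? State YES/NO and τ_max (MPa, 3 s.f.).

(a) 20 coils; (b) YES, τ_max = 223 MPa

N_a = Gd⁴/(8D³k) = (68.1×10³)(1.76⁴)/(8·9.7³·4.5) = 19.89 → N_a = 20
Actual rate k = Gd⁴/(8D³·20) = 4.4747 N/mm
Working load F = kδ = 4.4747·8.6 = 38.482 N
C = 9.7/1.76 = 5.5114; K_W = (4C−1)/(4C−4)+0.615/C = 1.2778
τ_max = K_W·8FD/(πd³) = 1.2778·174.36 = 222.8 MPa
τ_max ≤ 299 MPa → acceptable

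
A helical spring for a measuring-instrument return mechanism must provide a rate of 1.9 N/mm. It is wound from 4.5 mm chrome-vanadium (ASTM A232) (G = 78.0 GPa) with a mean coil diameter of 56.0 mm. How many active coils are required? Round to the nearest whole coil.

N_a = Gd⁴/(8D³k) = (78.0×10³ × 4.5⁴)/(8 × 56.0³ × 1.9)
    = 3.19849e+07 / 2.66936e+06 = 11.98 → 12 coils

12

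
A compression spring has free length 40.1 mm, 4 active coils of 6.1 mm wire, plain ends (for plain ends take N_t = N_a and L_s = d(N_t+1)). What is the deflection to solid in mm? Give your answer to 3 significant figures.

N_t = 4; L_s = 6.1·5 = 30.5 mm
δ_solid = L₀ − L_s = 40.1 − 30.5 = 9.6 mm

9.60 mm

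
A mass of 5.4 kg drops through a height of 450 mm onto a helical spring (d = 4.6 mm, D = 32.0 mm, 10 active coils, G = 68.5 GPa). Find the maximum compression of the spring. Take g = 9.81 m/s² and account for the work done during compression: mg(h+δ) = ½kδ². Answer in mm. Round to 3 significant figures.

k = Gd⁴/(8D³N_a) = (68.5×10³)(4.6⁴)/(8·32.0³·10) = 11.7 N/mm
W = mg = 5.4 × 9.81 = 52.974 N
½kδ² − Wδ − Wh = 0 → δ = (W + √(W² + 2kWh))/k
δ = (52.974 + √(2806.2 + 557811))/11.7 = (52.974 + 748.74)/11.7 = 68.524 mm

68.5 mm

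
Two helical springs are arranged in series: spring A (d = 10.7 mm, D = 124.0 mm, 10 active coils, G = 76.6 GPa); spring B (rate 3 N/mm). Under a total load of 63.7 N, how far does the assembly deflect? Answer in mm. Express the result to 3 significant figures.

k_A = Gd⁴/(8D³N_a) = (76.6×10³)(10.7⁴)/(8·124.0³·10) = 6.5828 N/mm
Series: 1/k_eq = 1/6.5828 + 1/3 = 0.48525; k_eq = 2.0608 N/mm
δ = F/k_eq = 63.7/2.0608 = 30.91 mm

30.9 mm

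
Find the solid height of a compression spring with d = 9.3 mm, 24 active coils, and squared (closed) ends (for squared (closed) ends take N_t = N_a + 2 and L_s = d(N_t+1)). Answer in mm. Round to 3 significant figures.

squared (closed) ends: N_t = N_a + 2 = 24 + 2 = 26
L_s = d·(N_t+1) = 9.3 × 27 = 251.1 mm

251 mm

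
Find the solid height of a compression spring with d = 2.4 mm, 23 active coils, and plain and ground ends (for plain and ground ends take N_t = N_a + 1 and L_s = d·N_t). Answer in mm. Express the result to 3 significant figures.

57.6 mm

plain and ground ends: N_t = N_a + 1 = 23 + 1 = 24
L_s = d·N_t = 2.4 × 24 = 57.6 mm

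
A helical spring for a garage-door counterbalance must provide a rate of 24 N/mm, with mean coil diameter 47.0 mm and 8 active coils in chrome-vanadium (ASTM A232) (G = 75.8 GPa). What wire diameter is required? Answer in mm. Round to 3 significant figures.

6.77 mm

d = (8D³N_a·k / G)^(1/4) = (8·47.0³·8·24 / (75.8×10³))^0.25
  = (2103.9)^0.25 = 6.7726 mm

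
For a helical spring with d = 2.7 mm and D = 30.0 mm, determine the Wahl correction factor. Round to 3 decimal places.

1.130

C = D/d = 30.0/2.7 = 11.1111
K_W = (4C−1)/(4C−4) + 0.615/C = 43.444/40.444 + 0.0554 = 1.1295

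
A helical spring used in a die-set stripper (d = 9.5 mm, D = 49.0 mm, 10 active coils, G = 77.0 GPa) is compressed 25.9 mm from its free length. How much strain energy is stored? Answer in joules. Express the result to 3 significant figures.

k = Gd⁴/(8D³N_a) = (77.0×10³)(9.5⁴)/(8·49.0³·10) = 66.636 N/mm
U = ½kδ² = 0.5 × 66.636 × 25.9² = 22350 N·mm = 22.35 J

22.3 J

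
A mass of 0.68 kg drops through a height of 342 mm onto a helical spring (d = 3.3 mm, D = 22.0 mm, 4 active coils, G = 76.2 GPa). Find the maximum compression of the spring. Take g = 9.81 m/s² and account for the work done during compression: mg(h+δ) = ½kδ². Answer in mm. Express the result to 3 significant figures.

13.4 mm

k = Gd⁴/(8D³N_a) = (76.2×10³)(3.3⁴)/(8·22.0³·4) = 26.521 N/mm
W = mg = 0.68 × 9.81 = 6.6708 N
½kδ² − Wδ − Wh = 0 → δ = (W + √(W² + 2kWh))/k
δ = (6.6708 + √(44.5 + 121012))/26.521 = (6.6708 + 347.93)/26.521 = 13.371 mm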